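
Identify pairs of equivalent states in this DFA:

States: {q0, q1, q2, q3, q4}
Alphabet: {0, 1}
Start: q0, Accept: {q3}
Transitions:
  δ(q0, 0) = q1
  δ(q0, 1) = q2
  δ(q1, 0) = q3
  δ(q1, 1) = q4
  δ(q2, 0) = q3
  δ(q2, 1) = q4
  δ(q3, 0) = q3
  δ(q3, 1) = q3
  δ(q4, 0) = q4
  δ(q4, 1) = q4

Using the table-filling algorithm:
Round 0 – mark pairs where exactly one state is accepting: (q0,q3), (q1,q3), (q2,q3), (q3,q4)
Round 1 – newly marked: (q0,q1) [on 0: q1 vs q3, already marked]; (q0,q2) [on 0: q1 vs q3, already marked]; (q1,q4) [on 0: q3 vs q4, already marked]; (q2,q4) [on 0: q3 vs q4, already marked]
Round 2 – newly marked: (q0,q4) [on 0: q1 vs q4, already marked]
No further pairs can be marked.
(q1, q2) unmarked: δ(q1,0)=q3, δ(q2,0)=q3; δ(q1,1)=q4, δ(q2,1)=q4 → equivalent
Equivalent pairs: (q1, q2)

Final answer: Equivalent pairs: (q1, q2)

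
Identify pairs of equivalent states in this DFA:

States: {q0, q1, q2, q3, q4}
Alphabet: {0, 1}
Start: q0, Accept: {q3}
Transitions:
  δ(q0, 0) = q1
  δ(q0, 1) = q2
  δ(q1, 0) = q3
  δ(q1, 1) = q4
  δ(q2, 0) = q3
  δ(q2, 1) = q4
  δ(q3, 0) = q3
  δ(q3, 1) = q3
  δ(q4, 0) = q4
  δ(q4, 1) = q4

Using the table-filling algorithm:
Round 0 – mark pairs where exactly one state is accepting: (q0,q3), (q1,q3), (q2,q3), (q3,q4)
Round 1 – newly marked: (q0,q1) [on 0: q1 vs q3, already marked]; (q0,q2) [on 0: q1 vs q3, already marked]; (q1,q4) [on 0: q3 vs q4, already marked]; (q2,q4) [on 0: q3 vs q4, already marked]
Round 2 – newly marked: (q0,q4) [on 0: q1 vs q4, already marked]
No further pairs can be marked.
(q1, q2) unmarked: δ(q1,0)=q3, δ(q2,0)=q3; δ(q1,1)=q4, δ(q2,1)=q4 → equivalent
Equivalent pairs: (q1, q2)

Final answer: Equivalent pairs: (q1, q2)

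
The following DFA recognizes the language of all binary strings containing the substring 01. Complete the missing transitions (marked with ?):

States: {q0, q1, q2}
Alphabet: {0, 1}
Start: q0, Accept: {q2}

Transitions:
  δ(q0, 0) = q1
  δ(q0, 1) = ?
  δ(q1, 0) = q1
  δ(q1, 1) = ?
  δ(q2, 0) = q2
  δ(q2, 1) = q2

What each state remembers (consistent with the given transitions and accept states):
  q0: 01 not seen yet and the last symbol was not 0
  q1: 01 not seen yet and the last symbol was 0
  q2: the substring 01 has already been seen
Filling in the missing entries:
  δ(q0, 1): in q0 (01 not seen yet and the last symbol was not 0), after reading 1 we have: 01 not seen yet and the last symbol was not 0 → q0
  δ(q1, 1): in q1 (01 not seen yet and the last symbol was 0), after reading 1 we have: the substring 01 has already been seen → q2

Final answer: δ(q0, 1) = q0; δ(q1, 1) = q2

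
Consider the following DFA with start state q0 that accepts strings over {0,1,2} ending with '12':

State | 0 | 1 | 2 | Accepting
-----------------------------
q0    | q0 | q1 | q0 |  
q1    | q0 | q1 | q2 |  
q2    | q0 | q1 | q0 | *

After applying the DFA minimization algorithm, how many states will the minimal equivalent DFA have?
All 3 states are reachable from q0, so none can be removed as unreachable.
Table-filling: first mark every (accepting, non-accepting) pair as distinguishable (accepting: {q2}; non-accepting: {q0, q1}).
Round 1: (q0, q1) on '2' go to q0 and q2, already distinguishable → mark.
Every pair of states is distinguishable, so the DFA is already minimal.
Equivalence classes: {q0}, {q1}, {q2} → 3 states.

Final answer: 3 states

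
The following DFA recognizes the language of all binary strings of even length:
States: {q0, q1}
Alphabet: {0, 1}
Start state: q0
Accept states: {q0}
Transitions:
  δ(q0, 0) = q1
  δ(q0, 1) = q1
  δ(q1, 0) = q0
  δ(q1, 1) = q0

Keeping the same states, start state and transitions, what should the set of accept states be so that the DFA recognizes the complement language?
The DFA is complete (every state has a transition on every symbol), so the complement
is recognized by the same DFA with accepting and non-accepting states swapped.
Original accept states: {q0}
Complement accept states = All states - Original accept states
= {q0, q1} - {q0}
= {q1}
Complement language: strings of ODD length

Final answer: {q1}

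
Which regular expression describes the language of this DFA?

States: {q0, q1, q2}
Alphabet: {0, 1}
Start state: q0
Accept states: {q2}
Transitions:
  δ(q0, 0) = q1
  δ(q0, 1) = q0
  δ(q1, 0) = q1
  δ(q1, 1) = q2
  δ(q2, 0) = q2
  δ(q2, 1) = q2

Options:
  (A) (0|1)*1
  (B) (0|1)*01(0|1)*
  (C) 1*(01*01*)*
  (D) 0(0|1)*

Testing sample strings against the DFA:
  '01' -> accepted
  '00' -> rejected
  '01' -> accepted
  '10' -> rejected
Checking each option for a counterexample:
  (A) (0|1)*1: '1' is rejected by the DFA but matches the regex → eliminated
  (B) (0|1)*01(0|1)*: agrees with the DFA on all strings of length ≤ 4
  (C) 1*(01*01*)*: ε is rejected by the DFA but matches the regex → eliminated
  (D) 0(0|1)*: '0' is rejected by the DFA but matches the regex → eliminated
Only (B) (0|1)*01(0|1)* is consistent with the DFA.

Final answer: (B) (0|1)*01(0|1)*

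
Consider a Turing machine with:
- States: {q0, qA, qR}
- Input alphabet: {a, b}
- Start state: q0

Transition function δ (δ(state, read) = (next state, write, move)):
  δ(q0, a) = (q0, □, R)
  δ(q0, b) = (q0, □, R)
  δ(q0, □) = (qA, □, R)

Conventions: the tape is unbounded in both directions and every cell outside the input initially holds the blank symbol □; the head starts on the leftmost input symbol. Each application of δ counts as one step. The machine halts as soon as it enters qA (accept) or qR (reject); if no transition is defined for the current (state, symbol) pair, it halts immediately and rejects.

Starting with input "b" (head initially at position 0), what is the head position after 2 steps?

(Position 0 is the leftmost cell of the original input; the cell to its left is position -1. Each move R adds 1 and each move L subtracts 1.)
Step 0: [q0]b (head at position 0)
Step 1: δ(q0, b) = (q0, □, R)  ⊢  □[q0]□ (head at position 1)
Step 2: δ(q0, □) = (qA, □, R)  ⊢  □□[qA]□ (head at position 2)
Head position after 2 steps: 2

Final answer: Position 2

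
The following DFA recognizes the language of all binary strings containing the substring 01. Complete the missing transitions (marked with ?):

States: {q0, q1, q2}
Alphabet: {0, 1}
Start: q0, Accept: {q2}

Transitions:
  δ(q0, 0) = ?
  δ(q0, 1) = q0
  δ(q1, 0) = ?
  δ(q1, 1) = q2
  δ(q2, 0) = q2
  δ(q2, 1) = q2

What each state remembers (consistent with the given transitions and accept states):
  q0: 01 not seen yet and the last symbol was not 0
  q1: 01 not seen yet and the last symbol was 0
  q2: the substring 01 has already been seen
Filling in the missing entries:
  δ(q0, 0): in q0 (01 not seen yet and the last symbol was not 0), after reading 0 we have: 01 not seen yet and the last symbol was 0 → q1
  δ(q1, 0): in q1 (01 not seen yet and the last symbol was 0), after reading 0 we have: 01 not seen yet and the last symbol was 0 → q1

Final answer: δ(q0, 0) = q1; δ(q1, 0) = q1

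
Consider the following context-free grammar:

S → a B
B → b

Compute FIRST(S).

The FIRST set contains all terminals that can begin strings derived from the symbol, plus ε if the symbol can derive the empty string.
S has the single production S → a B, whose right-hand side begins with the terminal a. So FIRST(S) = {a}.

Final answer: {a}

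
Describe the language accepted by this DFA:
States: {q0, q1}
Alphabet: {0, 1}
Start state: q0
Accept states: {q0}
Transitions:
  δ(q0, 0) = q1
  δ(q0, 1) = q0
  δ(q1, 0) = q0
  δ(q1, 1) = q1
Analyzing the DFA structure:
Start state: q0
Accept states: {q0}
Interpreting what each state remembers (checking against the transitions):
  q0: an even number of 0s has been read so far
  q1: an odd number of 0s has been read so far
  δ(q0, 0): in q0 (an even number of 0s has been read so far), after reading 0 we have: an odd number of 0s has been read so far → q1
  δ(q0, 1): in q0 (an even number of 0s has been read so far), after reading 1 we have: an even number of 0s has been read so far → q0
  δ(q1, 0): in q1 (an odd number of 0s has been read so far), after reading 0 we have: an even number of 0s has been read so far → q0
  δ(q1, 1): in q1 (an odd number of 0s has been read so far), after reading 1 we have: an odd number of 0s has been read so far → q1
A string is accepted iff it ends in {q0}, i.e. an even number of 0s has been read so far.
Language: All binary strings with an even number of 0s

Final answer: All binary strings with an even number of 0s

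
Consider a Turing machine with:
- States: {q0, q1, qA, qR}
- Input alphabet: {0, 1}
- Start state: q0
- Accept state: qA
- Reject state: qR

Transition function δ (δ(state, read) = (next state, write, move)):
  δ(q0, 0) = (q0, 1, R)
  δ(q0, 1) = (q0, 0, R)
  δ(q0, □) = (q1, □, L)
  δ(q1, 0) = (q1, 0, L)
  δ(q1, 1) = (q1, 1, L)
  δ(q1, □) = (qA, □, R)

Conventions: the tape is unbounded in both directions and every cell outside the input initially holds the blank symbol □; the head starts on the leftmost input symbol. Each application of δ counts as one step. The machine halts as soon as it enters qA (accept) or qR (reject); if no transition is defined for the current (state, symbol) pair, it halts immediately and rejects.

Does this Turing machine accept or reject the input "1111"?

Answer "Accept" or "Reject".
Step 0: [q0]1111 (head at position 0)
Step 1: δ(q0, 1) = (q0, 0, R)  ⊢  0[q0]111 (head at position 1)
Step 2: δ(q0, 1) = (q0, 0, R)  ⊢  00[q0]11 (head at position 2)
Step 3: δ(q0, 1) = (q0, 0, R)  ⊢  000[q0]1 (head at position 3)
Step 4: δ(q0, 1) = (q0, 0, R)  ⊢  0000[q0]□ (head at position 4)
Step 5: δ(q0, □) = (q1, □, L)  ⊢  000[q1]0□ (head at position 3)
Step 6: δ(q1, 0) = (q1, 0, L)  ⊢  00[q1]00□ (head at position 2)
Step 7: δ(q1, 0) = (q1, 0, L)  ⊢  0[q1]000□ (head at position 1)
Step 8: δ(q1, 0) = (q1, 0, L)  ⊢  [q1]0000□ (head at position 0)
Step 9: δ(q1, 0) = (q1, 0, L)  ⊢  [q1]□0000□ (head at position -1)
Step 10: δ(q1, □) = (qA, □, R)  ⊢  □[qA]0000□ (head at position 0)
The machine is in qA, so it halts and accepts.

Final answer: Accept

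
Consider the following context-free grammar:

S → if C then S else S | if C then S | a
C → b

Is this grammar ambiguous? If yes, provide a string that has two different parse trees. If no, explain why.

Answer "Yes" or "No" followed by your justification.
The 'dangling else' can attach to either if. Two leftmost derivations of  if b then if b then a else a:
  (1) S ⇒ if C then S else S ⇒ if b then S else S ⇒ if b then if C then S else S ⇒ if b then if b then S else S ⇒ if b then if b then a else S ⇒ if b then if b then a else a   (else belongs to the outer if)
  (2) S ⇒ if C then S ⇒ if b then S ⇒ if b then if C then S else S ⇒ if b then if b then S else S ⇒ if b then if b then a else S ⇒ if b then if b then a else a   (else belongs to the inner if)
Two distinct parse trees for the same string, so the grammar is ambiguous.

Final answer: Yes - the string 'if b then if b then a else a' has two distinct leftmost derivations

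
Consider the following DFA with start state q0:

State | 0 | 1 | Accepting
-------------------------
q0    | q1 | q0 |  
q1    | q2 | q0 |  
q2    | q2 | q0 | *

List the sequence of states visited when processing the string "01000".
q0 → q1 → q0 → q1 → q2 → q2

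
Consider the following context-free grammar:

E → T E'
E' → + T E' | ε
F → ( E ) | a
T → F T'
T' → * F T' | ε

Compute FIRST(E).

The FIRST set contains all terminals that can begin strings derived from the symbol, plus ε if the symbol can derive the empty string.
FIRST(F): F → ( E ) contributes '(' and F → a contributes 'a', so FIRST(F) = {(, a}. F is not nullable.
FIRST(T): T → F T' begins with F, and F is not nullable, so FIRST(T) = FIRST(F) = {(, a}.
FIRST(E): E → T E' begins with T, and T is not nullable, so FIRST(E) = FIRST(T) = {(, a}.

Final answer: {(, a}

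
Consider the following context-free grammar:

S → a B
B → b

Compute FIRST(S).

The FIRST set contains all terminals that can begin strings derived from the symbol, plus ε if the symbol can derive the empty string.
S has the single production S → a B, whose right-hand side begins with the terminal a. So FIRST(S) = {a}.

Final answer: {a}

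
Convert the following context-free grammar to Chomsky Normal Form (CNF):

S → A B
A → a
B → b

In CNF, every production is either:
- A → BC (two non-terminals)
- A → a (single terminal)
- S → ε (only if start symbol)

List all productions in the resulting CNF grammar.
The grammar has no ε-productions or unit productions to eliminate.
S → A B is already in CNF (two non-terminals) – keep it.
A → a is already in CNF (single terminal) – keep it.
B → b is already in CNF (single terminal) – keep it.
Resulting CNF grammar (3 productions): A → a; B → b; S → A B

Final answer: A → a; B → b; S → A B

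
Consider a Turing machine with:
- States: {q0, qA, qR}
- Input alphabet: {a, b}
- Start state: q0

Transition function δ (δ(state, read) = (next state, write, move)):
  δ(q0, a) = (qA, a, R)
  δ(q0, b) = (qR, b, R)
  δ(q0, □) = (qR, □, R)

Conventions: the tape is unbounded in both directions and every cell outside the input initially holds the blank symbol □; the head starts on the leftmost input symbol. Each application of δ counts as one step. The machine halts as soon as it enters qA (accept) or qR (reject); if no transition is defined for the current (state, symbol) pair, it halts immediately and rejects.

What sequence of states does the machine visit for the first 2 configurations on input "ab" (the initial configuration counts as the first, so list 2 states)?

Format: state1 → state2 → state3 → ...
Step 0: [q0]ab (head at position 0)
Step 1: δ(q0, a) = (qA, a, R)  ⊢  a[qA]b (head at position 1)
Reading off the states of these 2 configurations: q0 → qA

Final answer: q0 → qA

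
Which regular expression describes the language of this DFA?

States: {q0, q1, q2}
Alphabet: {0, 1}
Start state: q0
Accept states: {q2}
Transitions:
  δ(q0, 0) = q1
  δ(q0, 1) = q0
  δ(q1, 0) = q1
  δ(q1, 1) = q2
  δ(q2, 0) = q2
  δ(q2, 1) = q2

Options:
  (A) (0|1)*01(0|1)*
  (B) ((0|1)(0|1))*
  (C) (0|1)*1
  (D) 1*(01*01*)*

Testing sample strings against the DFA:
  '10' -> rejected
  '00101' -> accepted
  '110' -> rejected
  '1101' -> accepted
Checking each option for a counterexample:
  (A) (0|1)*01(0|1)*: agrees with the DFA on all strings of length ≤ 4
  (B) ((0|1)(0|1))*: ε is rejected by the DFA but matches the regex → eliminated
  (C) (0|1)*1: '1' is rejected by the DFA but matches the regex → eliminated
  (D) 1*(01*01*)*: ε is rejected by the DFA but matches the regex → eliminated
Only (A) (0|1)*01(0|1)* is consistent with the DFA.

Final answer: (A) (0|1)*01(0|1)*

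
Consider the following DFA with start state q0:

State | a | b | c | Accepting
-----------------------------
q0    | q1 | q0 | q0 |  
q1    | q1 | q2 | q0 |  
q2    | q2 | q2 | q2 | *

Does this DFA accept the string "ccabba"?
Start in q0.
Read 'c': q0 → q0
Read 'c': q0 → q0
Read 'a': q0 → q1
Read 'b': q1 → q2
Read 'b': q2 → q2
Read 'a': q2 → q2
Final state q2 is accepting, so the string is accepted.

Final answer: Yes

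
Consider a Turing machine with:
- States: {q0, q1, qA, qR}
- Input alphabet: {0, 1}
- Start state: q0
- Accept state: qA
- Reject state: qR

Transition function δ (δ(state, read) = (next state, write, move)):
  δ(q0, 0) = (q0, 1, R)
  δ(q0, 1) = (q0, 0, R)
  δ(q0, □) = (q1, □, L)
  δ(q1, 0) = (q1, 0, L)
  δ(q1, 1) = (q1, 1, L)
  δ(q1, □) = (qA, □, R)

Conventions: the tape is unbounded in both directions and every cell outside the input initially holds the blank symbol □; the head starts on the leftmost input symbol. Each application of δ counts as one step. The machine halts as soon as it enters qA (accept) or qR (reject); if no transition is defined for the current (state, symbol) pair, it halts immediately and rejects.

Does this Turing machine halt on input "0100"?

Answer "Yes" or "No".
Step 0: [q0]0100 (head at position 0)
Step 1: δ(q0, 0) = (q0, 1, R)  ⊢  1[q0]100 (head at position 1)
Step 2: δ(q0, 1) = (q0, 0, R)  ⊢  10[q0]00 (head at position 2)
Step 3: δ(q0, 0) = (q0, 1, R)  ⊢  101[q0]0 (head at position 3)
Step 4: δ(q0, 0) = (q0, 1, R)  ⊢  1011[q0]□ (head at position 4)
Step 5: δ(q0, □) = (q1, □, L)  ⊢  101[q1]1□ (head at position 3)
Step 6: δ(q1, 1) = (q1, 1, L)  ⊢  10[q1]11□ (head at position 2)
Step 7: δ(q1, 1) = (q1, 1, L)  ⊢  1[q1]011□ (head at position 1)
Step 8: δ(q1, 0) = (q1, 0, L)  ⊢  [q1]1011□ (head at position 0)
Step 9: δ(q1, 1) = (q1, 1, L)  ⊢  [q1]□1011□ (head at position -1)
Step 10: δ(q1, □) = (qA, □, R)  ⊢  □[qA]1011□ (head at position 0)
The machine is in qA, so it halts and accepts.
It halts after 10 steps.

Final answer: Yes - halts after 10 steps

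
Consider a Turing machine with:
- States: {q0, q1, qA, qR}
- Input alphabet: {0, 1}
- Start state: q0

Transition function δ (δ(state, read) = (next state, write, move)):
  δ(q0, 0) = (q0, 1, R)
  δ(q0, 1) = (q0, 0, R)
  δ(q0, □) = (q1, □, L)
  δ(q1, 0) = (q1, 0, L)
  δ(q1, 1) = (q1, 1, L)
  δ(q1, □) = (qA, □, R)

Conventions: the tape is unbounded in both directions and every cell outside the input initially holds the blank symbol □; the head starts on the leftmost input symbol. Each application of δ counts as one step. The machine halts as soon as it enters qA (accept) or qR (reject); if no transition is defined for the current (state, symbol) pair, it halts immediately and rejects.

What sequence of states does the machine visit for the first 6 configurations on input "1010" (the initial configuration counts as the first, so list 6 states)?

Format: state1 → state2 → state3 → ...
Step 0: [q0]1010 (head at position 0)
Step 1: δ(q0, 1) = (q0, 0, R)  ⊢  0[q0]010 (head at position 1)
Step 2: δ(q0, 0) = (q0, 1, R)  ⊢  01[q0]10 (head at position 2)
Step 3: δ(q0, 1) = (q0, 0, R)  ⊢  010[q0]0 (head at position 3)
Step 4: δ(q0, 0) = (q0, 1, R)  ⊢  0101[q0]□ (head at position 4)
Step 5: δ(q0, □) = (q1, □, L)  ⊢  010[q1]1□ (head at position 3)
Reading off the states of these 6 configurations: q0 → q0 → q0 → q0 → q0 → q1

Final answer: q0 → q0 → q0 → q0 → q0 → q1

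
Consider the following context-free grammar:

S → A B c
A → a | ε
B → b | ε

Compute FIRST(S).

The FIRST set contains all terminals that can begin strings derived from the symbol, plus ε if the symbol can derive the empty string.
FIRST(A) = {a, ε} (A → a | ε) and FIRST(B) = {b, ε} (B → b | ε).
For S → A B c: add FIRST(A) minus ε = {a}; A is nullable, so also add FIRST(B) minus ε = {b}; B is nullable too, so also add FIRST(c) = {c}. The terminal c is never erased, so S is not nullable and ε is not included.
FIRST(S) = {a, b, c}.

Final answer: {a, b, c}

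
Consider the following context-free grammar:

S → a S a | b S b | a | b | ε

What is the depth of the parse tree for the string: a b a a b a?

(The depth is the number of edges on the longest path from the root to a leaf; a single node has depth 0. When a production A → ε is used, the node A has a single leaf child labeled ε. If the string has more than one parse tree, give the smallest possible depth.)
The string has even length 6, so its (unique) parse tree peels off matching outer symbols: S → a S a, S → b S b, S → a S a, and finally S → ε for the empty middle.
The S nodes are at depths 0..3; the ε leaf under the innermost S is at depth 4 (terminal leaves are at depths 1..3).
Depth = 4.

Final answer: 4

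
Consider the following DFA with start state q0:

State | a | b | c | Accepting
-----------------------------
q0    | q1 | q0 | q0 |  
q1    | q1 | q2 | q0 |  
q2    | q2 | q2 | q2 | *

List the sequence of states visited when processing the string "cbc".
q0 → q0 → q0 → q0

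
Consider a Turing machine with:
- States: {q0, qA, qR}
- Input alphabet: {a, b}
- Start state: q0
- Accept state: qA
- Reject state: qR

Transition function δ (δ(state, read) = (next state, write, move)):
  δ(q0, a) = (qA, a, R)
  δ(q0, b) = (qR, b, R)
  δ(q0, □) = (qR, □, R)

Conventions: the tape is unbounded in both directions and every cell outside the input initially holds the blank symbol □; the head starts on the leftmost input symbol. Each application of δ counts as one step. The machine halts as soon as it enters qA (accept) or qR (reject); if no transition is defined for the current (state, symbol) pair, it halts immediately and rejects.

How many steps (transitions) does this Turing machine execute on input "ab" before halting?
Step 0: [q0]ab (head at position 0)
Step 1: δ(q0, a) = (qA, a, R)  ⊢  a[qA]b (head at position 1)
The machine is in qA, so it halts and accepts.
Number of transitions executed: 1.

Final answer: 1 steps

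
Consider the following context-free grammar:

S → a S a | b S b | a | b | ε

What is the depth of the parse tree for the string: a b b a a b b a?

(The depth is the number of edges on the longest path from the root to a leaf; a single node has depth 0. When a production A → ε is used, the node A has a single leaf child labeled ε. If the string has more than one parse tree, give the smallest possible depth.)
The string has even length 8, so its (unique) parse tree peels off matching outer symbols: S → a S a, S → b S b, S → b S b, S → a S a, and finally S → ε for the empty middle.
The S nodes are at depths 0..4; the ε leaf under the innermost S is at depth 5 (terminal leaves are at depths 1..4).
Depth = 5.

Final answer: 5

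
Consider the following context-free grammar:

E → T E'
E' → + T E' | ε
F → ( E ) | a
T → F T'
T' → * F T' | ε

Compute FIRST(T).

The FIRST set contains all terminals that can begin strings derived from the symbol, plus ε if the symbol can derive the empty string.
FIRST(F): F → ( E ) contributes '(' and F → a contributes 'a', so FIRST(F) = {(, a}. F is not nullable.
FIRST(T): T → F T' begins with F, and F is not nullable, so FIRST(T) = FIRST(F) = {(, a}.

Final answer: {(, a}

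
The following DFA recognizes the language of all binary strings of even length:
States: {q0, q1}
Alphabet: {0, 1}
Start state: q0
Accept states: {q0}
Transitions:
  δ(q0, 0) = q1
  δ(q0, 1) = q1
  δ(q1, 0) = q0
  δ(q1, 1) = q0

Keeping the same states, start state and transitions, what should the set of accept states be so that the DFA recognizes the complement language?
The DFA is complete (every state has a transition on every symbol), so the complement
is recognized by the same DFA with accepting and non-accepting states swapped.
Original accept states: {q0}
Complement accept states = All states - Original accept states
= {q0, q1} - {q0}
= {q1}
Complement language: strings of ODD length

Final answer: {q1}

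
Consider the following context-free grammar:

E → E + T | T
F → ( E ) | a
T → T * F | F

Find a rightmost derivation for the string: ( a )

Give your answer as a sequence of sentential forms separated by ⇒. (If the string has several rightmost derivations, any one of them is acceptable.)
Start with E.
Step 1: the rightmost non-terminal is E; apply E → T:  T
Step 2: the rightmost non-terminal is T; apply T → F:  F
Step 3: the rightmost non-terminal is F; apply F → ( E ):  ( E )
Step 4: the rightmost non-terminal is E; apply E → T:  ( T )
Step 5: the rightmost non-terminal is T; apply T → F:  ( F )
Step 6: the rightmost non-terminal is F; apply F → a:  ( a )

Final answer: E ⇒ T ⇒ F ⇒ ( E ) ⇒ ( T ) ⇒ ( F ) ⇒ ( a )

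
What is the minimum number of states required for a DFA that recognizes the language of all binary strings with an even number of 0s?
Language: binary strings with an even number of 0s
Lower bound (Myhill–Nerode): the prefixes ε, 0 are pairwise distinguishable:
  ε vs 0: suffix ε distinguishes them (ε has zero 0s (accepted), 0 has one 0 (rejected))
So any DFA needs at least 2 states.
Upper bound: a DFA with 2 states exists (one state per class above).
Minimum states: 2

Final answer: 2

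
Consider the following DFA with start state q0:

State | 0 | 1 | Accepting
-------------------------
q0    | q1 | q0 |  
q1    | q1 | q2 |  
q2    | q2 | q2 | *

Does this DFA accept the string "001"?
Start in q0.
Read '0': q0 → q1
Read '0': q1 → q1
Read '1': q1 → q2
Final state q2 is accepting, so the string is accepted.

Final answer: Yes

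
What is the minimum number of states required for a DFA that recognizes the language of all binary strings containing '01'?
Language: binary strings containing '01'
Lower bound (Myhill–Nerode): the prefixes ε, 0, 01 are pairwise distinguishable:
  ε vs 01: suffix ε distinguishes them (ε is rejected, 01 is accepted)
  0 vs 01: suffix ε distinguishes them (0 is rejected, 01 is accepted)
  ε vs 0: suffix 1 distinguishes them (ε·1 = 1 is rejected, 0·1 = 01 is accepted)
So any DFA needs at least 3 states.
Upper bound: a DFA with 3 states exists (one state per class above: 'no progress', 'last symbol 0', and 'seen 01' (accepting sink)).
Minimum states: 3

Final answer: 3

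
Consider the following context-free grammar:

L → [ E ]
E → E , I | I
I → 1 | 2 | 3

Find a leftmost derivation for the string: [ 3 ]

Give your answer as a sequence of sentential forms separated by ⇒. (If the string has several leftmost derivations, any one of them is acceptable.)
Start with L.
Step 1: the leftmost non-terminal is L; apply L → [ E ]:  [ E ]
Step 2: the leftmost non-terminal is E; apply E → I:  [ I ]
Step 3: the leftmost non-terminal is I; apply I → 3:  [ 3 ]

Final answer: L ⇒ [ E ] ⇒ [ I ] ⇒ [ 3 ]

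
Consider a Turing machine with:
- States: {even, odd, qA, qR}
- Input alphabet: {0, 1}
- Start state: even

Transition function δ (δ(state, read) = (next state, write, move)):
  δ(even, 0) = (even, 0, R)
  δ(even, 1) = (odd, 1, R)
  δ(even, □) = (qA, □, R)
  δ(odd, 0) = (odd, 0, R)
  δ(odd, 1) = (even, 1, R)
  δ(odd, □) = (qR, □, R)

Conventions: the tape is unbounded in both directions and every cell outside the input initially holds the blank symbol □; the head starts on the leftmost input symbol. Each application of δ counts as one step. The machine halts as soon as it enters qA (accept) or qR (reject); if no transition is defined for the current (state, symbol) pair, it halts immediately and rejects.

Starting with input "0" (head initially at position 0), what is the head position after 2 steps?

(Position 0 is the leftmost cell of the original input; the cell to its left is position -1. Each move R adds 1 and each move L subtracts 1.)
Step 0: [even]0 (head at position 0)
Step 1: δ(even, 0) = (even, 0, R)  ⊢  0[even]□ (head at position 1)
Step 2: δ(even, □) = (qA, □, R)  ⊢  0□[qA]□ (head at position 2)
Head position after 2 steps: 2

Final answer: Position 2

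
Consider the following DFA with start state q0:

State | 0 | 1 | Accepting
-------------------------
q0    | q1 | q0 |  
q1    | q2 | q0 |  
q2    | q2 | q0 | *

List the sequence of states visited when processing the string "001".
q0 → q1 → q2 → q0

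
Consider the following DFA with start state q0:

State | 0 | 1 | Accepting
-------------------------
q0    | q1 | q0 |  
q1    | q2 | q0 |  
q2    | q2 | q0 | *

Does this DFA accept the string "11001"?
Start in q0.
Read '1': q0 → q0
Read '1': q0 → q0
Read '0': q0 → q1
Read '0': q1 → q2
Read '1': q2 → q0
Final state q0 is not accepting, so the string is rejected.

Final answer: No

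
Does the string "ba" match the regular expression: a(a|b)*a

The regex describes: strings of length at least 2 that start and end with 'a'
No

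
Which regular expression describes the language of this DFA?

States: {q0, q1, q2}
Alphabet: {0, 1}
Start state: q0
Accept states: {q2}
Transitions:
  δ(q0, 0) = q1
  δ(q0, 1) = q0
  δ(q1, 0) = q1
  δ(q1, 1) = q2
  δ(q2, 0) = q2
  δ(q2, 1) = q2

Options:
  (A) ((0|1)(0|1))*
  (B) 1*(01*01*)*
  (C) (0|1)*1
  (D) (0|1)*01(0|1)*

Testing sample strings against the DFA:
  '11000' -> rejected
  '10001' -> accepted
  '10110' -> accepted
  '1110' -> rejected
Checking each option for a counterexample:
  (A) ((0|1)(0|1))*: ε is rejected by the DFA but matches the regex → eliminated
  (B) 1*(01*01*)*: ε is rejected by the DFA but matches the regex → eliminated
  (C) (0|1)*1: '1' is rejected by the DFA but matches the regex → eliminated
  (D) (0|1)*01(0|1)*: agrees with the DFA on all strings of length ≤ 4
Only (D) (0|1)*01(0|1)* is consistent with the DFA.

Final answer: (D) (0|1)*01(0|1)*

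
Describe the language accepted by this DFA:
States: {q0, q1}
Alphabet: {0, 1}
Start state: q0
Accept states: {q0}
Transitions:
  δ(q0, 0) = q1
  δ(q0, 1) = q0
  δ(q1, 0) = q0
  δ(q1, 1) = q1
Analyzing the DFA structure:
Start state: q0
Accept states: {q0}
Interpreting what each state remembers (checking against the transitions):
  q0: an even number of 0s has been read so far
  q1: an odd number of 0s has been read so far
  δ(q0, 0): in q0 (an even number of 0s has been read so far), after reading 0 we have: an odd number of 0s has been read so far → q1
  δ(q0, 1): in q0 (an even number of 0s has been read so far), after reading 1 we have: an even number of 0s has been read so far → q0
  δ(q1, 0): in q1 (an odd number of 0s has been read so far), after reading 0 we have: an even number of 0s has been read so far → q0
  δ(q1, 1): in q1 (an odd number of 0s has been read so far), after reading 1 we have: an odd number of 0s has been read so far → q1
A string is accepted iff it ends in {q0}, i.e. an even number of 0s has been read so far.
Language: All binary strings with an even number of 0s

Final answer: All binary strings with an even number of 0s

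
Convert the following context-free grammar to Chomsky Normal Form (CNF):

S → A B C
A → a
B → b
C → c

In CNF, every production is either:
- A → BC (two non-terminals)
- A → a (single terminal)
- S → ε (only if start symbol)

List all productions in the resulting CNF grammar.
The grammar has no ε-productions or unit productions to eliminate.
A → a is already in CNF (single terminal) – keep it.
B → b is already in CNF (single terminal) – keep it.
C → c is already in CNF (single terminal) – keep it.
S → A B C has 3 symbols on the right: break it into binary productions S → A X0, X0 → B C.
Resulting CNF grammar (5 productions): A → a; B → b; C → c; S → A X0; X0 → B C

Final answer: A → a; B → b; C → c; S → A X0; X0 → B C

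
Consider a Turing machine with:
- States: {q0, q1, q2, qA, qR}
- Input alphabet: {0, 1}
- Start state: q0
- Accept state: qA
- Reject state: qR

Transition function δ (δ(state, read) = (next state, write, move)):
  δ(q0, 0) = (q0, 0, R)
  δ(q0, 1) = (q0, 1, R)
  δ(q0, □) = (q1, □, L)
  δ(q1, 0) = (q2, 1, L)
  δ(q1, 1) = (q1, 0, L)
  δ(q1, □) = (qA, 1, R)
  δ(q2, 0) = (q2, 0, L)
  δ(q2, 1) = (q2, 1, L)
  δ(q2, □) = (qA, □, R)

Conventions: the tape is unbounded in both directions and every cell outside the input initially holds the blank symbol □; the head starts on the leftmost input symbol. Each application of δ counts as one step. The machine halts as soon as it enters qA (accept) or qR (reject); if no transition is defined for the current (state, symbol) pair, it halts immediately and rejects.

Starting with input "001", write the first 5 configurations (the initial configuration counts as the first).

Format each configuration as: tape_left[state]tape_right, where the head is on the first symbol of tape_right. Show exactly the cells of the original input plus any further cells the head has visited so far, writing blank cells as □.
Step 0: [q0]001 (head at position 0)
Step 1: δ(q0, 0) = (q0, 0, R)  ⊢  0[q0]01 (head at position 1)
Step 2: δ(q0, 0) = (q0, 0, R)  ⊢  00[q0]1 (head at position 2)
Step 3: δ(q0, 1) = (q0, 1, R)  ⊢  001[q0]□ (head at position 3)
Step 4: δ(q0, □) = (q1, □, L)  ⊢  00[q1]1□ (head at position 2)

Final answer: [q0]001 ⊢ 0[q0]01 ⊢ 00[q0]1 ⊢ 001[q0]□ ⊢ 00[q1]1□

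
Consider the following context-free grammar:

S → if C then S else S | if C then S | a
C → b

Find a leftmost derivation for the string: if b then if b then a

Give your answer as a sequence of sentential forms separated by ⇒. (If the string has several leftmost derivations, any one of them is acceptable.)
Start with S.
Step 1: the leftmost non-terminal is S; apply S → if C then S:  if C then S
Step 2: the leftmost non-terminal is C; apply C → b:  if b then S
Step 3: the leftmost non-terminal is S; apply S → if C then S:  if b then if C then S
Step 4: the leftmost non-terminal is C; apply C → b:  if b then if b then S
Step 5: the leftmost non-terminal is S; apply S → a:  if b then if b then a

Final answer: S ⇒ if C then S ⇒ if b then S ⇒ if b then if C then S ⇒ if b then if b then S ⇒ if b then if b then a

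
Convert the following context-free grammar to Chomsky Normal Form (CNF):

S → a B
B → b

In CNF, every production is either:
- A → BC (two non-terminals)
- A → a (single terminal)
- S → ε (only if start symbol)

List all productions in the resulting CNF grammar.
The grammar has no ε-productions or unit productions to eliminate.
S → a B has terminal a in a right-hand side of length ≥ 2: introduce T_a → a and use T_a in place of a.
B → b is already in CNF (single terminal) – keep it.
S → a B becomes S → T_a B.
Resulting CNF grammar (3 productions): T_a → a; B → b; S → T_a B

Final answer: T_a → a; B → b; S → T_a B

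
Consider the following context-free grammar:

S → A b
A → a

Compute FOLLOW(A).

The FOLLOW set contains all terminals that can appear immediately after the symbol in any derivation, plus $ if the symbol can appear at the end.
A occurs only in S → A b, where it is immediately followed by the terminal b. So FOLLOW(A) = {b}.

Final answer: {b}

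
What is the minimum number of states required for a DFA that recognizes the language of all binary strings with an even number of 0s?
Language: binary strings with an even number of 0s
Lower bound (Myhill–Nerode): the prefixes ε, 0 are pairwise distinguishable:
  ε vs 0: suffix ε distinguishes them (ε has zero 0s (accepted), 0 has one 0 (rejected))
So any DFA needs at least 2 states.
Upper bound: a DFA with 2 states exists (one state per class above).
Minimum states: 2

Final answer: 2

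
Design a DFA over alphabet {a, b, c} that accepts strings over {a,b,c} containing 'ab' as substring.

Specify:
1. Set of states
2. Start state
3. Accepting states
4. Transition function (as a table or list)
One valid DFA (any DFA recognizing the same language is acceptable):
States: {q0, q1, q2}
Start: q0
Accepting: {q2}
Transitions (accepting states marked with *):
State | a | b | c | Accepting
-----------------------------
q0    | q1 | q0 | q0 |  
q1    | q1 | q2 | q0 |  
q2    | q2 | q2 | q2 | *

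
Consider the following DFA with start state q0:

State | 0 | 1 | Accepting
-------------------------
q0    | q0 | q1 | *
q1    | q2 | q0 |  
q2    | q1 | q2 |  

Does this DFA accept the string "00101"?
Start in q0.
Read '0': q0 → q0
Read '0': q0 → q0
Read '1': q0 → q1
Read '0': q1 → q2
Read '1': q2 → q2
Final state q2 is not accepting, so the string is rejected.

Final answer: No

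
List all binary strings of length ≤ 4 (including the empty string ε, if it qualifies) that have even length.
Checking every binary string of length 0 to 4:
  Length 0: accepted: ε | rejected: (none)
  Length 1: accepted: (none) | rejected: 0, 1
  Length 2: accepted: 00, 01, 10, 11 | rejected: (none)
  Length 3: accepted: (none) | rejected: 000, 001, 010, 011, 100, 101, 110, 111
  Length 4: accepted: 0000, 0001, 0010, 0011, 0100, 0101, 0110, 0111, 1000, 1001, 1010, 1011, 1100, 1101, 1110, 1111 | rejected: (none)
Total: 21 string(s).

Final answer: ε, 00, 01, 10, 11, 0000, 0001, 0010, 0011, 0100, 0101, 0110, 0111, 1000, 1001, 1010, 1011, 1100, 1101, 1110, 1111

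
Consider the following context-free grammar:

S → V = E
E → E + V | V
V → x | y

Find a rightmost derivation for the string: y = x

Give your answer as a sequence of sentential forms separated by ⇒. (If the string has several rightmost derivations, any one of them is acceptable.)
Start with S.
Step 1: the rightmost non-terminal is S; apply S → V = E:  V = E
Step 2: the rightmost non-terminal is E; apply E → V:  V = V
Step 3: the rightmost non-terminal is V; apply V → x:  V = x
Step 4: the rightmost non-terminal is V; apply V → y:  y = x

Final answer: S ⇒ V = E ⇒ V = V ⇒ V = x ⇒ y = x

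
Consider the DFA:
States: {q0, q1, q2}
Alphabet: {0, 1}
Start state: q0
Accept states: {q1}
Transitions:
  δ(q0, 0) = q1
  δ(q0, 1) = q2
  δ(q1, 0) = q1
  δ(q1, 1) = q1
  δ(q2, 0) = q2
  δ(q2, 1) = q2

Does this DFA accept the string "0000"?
Processing string "0000":
  q0 --0--> q1
  q1 --0--> q1
  q1 --0--> q1
  q1 --0--> q1
Final state: q1
Accept states: {q1}
q1 is an accept state, so the string is accepted.

Final answer: Yes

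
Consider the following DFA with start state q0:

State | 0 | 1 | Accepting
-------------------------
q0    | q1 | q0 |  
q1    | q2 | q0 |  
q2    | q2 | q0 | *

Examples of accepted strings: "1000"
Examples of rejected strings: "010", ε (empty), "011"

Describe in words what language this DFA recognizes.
binary strings ending with '00'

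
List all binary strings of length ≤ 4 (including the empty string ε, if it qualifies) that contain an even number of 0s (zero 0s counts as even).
Checking every binary string of length 0 to 4:
  Length 0: accepted: ε | rejected: (none)
  Length 1: accepted: 1 | rejected: 0
  Length 2: accepted: 00, 11 | rejected: 01, 10
  Length 3: accepted: 001, 010, 100, 111 | rejected: 000, 011, 101, 110
  Length 4: accepted: 0000, 0011, 0101, 0110, 1001, 1010, 1100, 1111 | rejected: 0001, 0010, 0100, 0111, 1000, 1011, 1101, 1110
Total: 16 string(s).

Final answer: ε, 1, 00, 11, 001, 010, 100, 111, 0000, 0011, 0101, 0110, 1001, 1010, 1100, 1111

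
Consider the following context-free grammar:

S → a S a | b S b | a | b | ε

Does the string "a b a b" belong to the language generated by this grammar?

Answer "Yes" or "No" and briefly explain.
Every production places the same symbol at both ends (or yields a single symbol / ε), so every derived string is a palindrome. a b a b reversed is b a b a ≠ a b a b, so it is not a palindrome and cannot be derived (already the first step fails: the string starts with a but ends with b, so neither S → a S a nor S → b S b fits).

Final answer: No - no valid derivation exists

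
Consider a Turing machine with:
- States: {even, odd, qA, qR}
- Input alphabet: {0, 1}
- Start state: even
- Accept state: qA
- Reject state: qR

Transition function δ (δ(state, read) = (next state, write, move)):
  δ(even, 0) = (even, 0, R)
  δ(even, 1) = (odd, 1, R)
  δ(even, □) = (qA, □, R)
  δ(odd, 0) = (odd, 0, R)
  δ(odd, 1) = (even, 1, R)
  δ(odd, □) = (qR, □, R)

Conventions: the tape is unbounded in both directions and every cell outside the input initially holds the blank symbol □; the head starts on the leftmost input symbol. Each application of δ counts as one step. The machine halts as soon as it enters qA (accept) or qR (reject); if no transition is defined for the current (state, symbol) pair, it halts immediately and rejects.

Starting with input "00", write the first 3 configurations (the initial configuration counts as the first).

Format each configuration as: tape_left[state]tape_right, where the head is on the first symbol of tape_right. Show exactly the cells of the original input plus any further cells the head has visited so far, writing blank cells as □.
Step 0: [even]00 (head at position 0)
Step 1: δ(even, 0) = (even, 0, R)  ⊢  0[even]0 (head at position 1)
Step 2: δ(even, 0) = (even, 0, R)  ⊢  00[even]□ (head at position 2)

Final answer: [even]00 ⊢ 0[even]0 ⊢ 00[even]□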